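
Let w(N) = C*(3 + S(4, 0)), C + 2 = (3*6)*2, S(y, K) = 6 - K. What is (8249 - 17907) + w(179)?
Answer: -9352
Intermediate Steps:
C = 34 (C = -2 + (3*6)*2 = -2 + 18*2 = -2 + 36 = 34)
w(N) = 306 (w(N) = 34*(3 + (6 - 1*0)) = 34*(3 + (6 + 0)) = 34*(3 + 6) = 34*9 = 306)
(8249 - 17907) + w(179) = (8249 - 17907) + 306 = -9658 + 306 = -9352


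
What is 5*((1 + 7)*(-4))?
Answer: -160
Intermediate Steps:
5*((1 + 7)*(-4)) = 5*(8*(-4)) = 5*(-32) = -160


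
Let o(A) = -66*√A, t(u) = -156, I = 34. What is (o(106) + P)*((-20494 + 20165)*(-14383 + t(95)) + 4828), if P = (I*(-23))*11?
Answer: -41187743718 - 316018494*√106 ≈ -4.4441e+10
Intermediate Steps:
P = -8602 (P = (34*(-23))*11 = -782*11 = -8602)
(o(106) + P)*((-20494 + 20165)*(-14383 + t(95)) + 4828) = (-66*√106 - 8602)*((-20494 + 20165)*(-14383 - 156) + 4828) = (-8602 - 66*√106)*(-329*(-14539) + 4828) = (-8602 - 66*√106)*(4783331 + 4828) = (-8602 - 66*√106)*4788159 = -41187743718 - 316018494*√106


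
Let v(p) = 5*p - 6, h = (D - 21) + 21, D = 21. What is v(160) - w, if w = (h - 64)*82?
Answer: 4320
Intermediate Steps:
h = 21 (h = (21 - 21) + 21 = 0 + 21 = 21)
v(p) = -6 + 5*p
w = -3526 (w = (21 - 64)*82 = -43*82 = -3526)
v(160) - w = (-6 + 5*160) - 1*(-3526) = (-6 + 800) + 3526 = 794 + 3526 = 4320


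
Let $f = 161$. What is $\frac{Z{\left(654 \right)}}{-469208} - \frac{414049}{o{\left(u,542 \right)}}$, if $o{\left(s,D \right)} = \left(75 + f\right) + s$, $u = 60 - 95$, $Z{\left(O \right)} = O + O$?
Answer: $- \frac{48568841525}{23577702} \approx -2059.9$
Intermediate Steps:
$Z{\left(O \right)} = 2 O$
$u = -35$ ($u = 60 - 95 = -35$)
$o{\left(s,D \right)} = 236 + s$ ($o{\left(s,D \right)} = \left(75 + 161\right) + s = 236 + s$)
$\frac{Z{\left(654 \right)}}{-469208} - \frac{414049}{o{\left(u,542 \right)}} = \frac{2 \cdot 654}{-469208} - \frac{414049}{236 - 35} = 1308 \left(- \frac{1}{469208}\right) - \frac{414049}{201} = - \frac{327}{117302} - \frac{414049}{201} = - \frac{48568841525}{23577702}$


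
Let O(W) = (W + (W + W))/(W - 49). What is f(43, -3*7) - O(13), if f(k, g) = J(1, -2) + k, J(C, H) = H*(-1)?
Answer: 553/12 ≈ 46.083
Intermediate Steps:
J(C, H) = -H
O(W) = 3*W/(-49 + W) (O(W) = (W + 2*W)/(-49 + W) = (3*W)/(-49 + W) = 3*W/(-49 + W))
f(k, g) = 2 + k (f(k, g) = -1*(-2) + k = 2 + k)
f(43, -3*7) - O(13) = (2 + 43) - 3*13/(-49 + 13) = 45 - 3*13/(-36) = 45 - 3*13*(-1)/36 = 45 - 1*(-13/12) = 45 + 13/12 = 553/12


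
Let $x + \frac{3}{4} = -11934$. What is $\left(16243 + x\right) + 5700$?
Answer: $\frac{40033}{4} \approx 10008.0$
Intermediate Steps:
$x = - \frac{47739}{4}$ ($x = - \frac{3}{4} - 11934 = - \frac{47739}{4} \approx -11935.0$)
$\left(16243 + x\right) + 5700 = \left(16243 - \frac{47739}{4}\right) + 5700 = \frac{17233}{4} + 5700 = \frac{40033}{4}$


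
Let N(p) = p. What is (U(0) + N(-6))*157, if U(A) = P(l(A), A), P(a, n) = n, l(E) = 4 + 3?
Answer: -942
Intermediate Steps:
l(E) = 7
U(A) = A
(U(0) + N(-6))*157 = (0 - 6)*157 = -6*157 = -942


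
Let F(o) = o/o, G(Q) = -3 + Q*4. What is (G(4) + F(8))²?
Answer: 196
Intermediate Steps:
G(Q) = -3 + 4*Q
F(o) = 1
(G(4) + F(8))² = ((-3 + 4*4) + 1)² = ((-3 + 16) + 1)² = (13 + 1)² = 14² = 196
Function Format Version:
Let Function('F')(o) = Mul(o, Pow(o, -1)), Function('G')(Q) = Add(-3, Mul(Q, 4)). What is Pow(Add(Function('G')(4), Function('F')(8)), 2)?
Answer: 196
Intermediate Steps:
Function('G')(Q) = Add(-3, Mul(4, Q))
Function('F')(o) = 1
Pow(Add(Function('G')(4), Function('F')(8)), 2) = Pow(Add(Add(-3, Mul(4, 4)), 1), 2) = Pow(Add(Add(-3, 16), 1), 2) = Pow(Add(13, 1), 2) = Pow(14, 2) = 196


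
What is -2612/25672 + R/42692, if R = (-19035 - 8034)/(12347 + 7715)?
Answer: -39961405511/392638067848 ≈ -0.10178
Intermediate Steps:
R = -3867/2866 (R = -27069/20062 = -27069*1/20062 = -3867/2866 ≈ -1.3493)
-2612/25672 + R/42692 = -2612/25672 - 3867/2866/42692 = -2612*1/25672 - 3867/2866*1/42692 = -653/6418 - 3867/122355272 = -39961405511/392638067848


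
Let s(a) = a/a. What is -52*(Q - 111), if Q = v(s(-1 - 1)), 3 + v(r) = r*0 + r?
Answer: 5876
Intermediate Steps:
s(a) = 1
v(r) = -3 + r (v(r) = -3 + (r*0 + r) = -3 + (0 + r) = -3 + r)
Q = -2 (Q = -3 + 1 = -2)
-52*(Q - 111) = -52*(-2 - 111) = -52*(-113) = 5876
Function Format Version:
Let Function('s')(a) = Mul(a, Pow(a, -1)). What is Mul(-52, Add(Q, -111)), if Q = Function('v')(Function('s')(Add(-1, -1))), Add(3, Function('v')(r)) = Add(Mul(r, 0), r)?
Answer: 5876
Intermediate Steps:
Function('s')(a) = 1
Function('v')(r) = Add(-3, r) (Function('v')(r) = Add(-3, Add(Mul(r, 0), r)) = Add(-3, Add(0, r)) = Add(-3, r))
Q = -2 (Q = Add(-3, 1) = -2)
Mul(-52, Add(Q, -111)) = Mul(-52, Add(-2, -111)) = Mul(-52, -113) = 5876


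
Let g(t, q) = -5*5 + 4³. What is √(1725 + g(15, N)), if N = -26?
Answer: 42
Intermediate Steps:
g(t, q) = 39 (g(t, q) = -25 + 64 = 39)
√(1725 + g(15, N)) = √(1725 + 39) = √1764 = 42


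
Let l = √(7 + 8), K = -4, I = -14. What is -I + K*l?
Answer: 14 - 4*√15 ≈ -1.4919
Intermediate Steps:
l = √15 ≈ 3.8730
-I + K*l = -1*(-14) - 4*√15 = 14 - 4*√15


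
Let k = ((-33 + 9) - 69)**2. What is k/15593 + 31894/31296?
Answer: 12387133/7870944 ≈ 1.5738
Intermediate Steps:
k = 8649 (k = (-24 - 69)**2 = (-93)**2 = 8649)
k/15593 + 31894/31296 = 8649/15593 + 31894/31296 = 8649*(1/15593) + 31894*(1/31296) = 279/503 + 15947/15648 = 12387133/7870944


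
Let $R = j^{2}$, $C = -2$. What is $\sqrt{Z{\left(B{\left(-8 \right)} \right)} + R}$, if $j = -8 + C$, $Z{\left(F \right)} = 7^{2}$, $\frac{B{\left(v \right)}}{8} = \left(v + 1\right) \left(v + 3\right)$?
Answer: $\sqrt{149} \approx 12.207$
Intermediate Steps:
$B{\left(v \right)} = 8 \left(1 + v\right) \left(3 + v\right)$ ($B{\left(v \right)} = 8 \left(v + 1\right) \left(v + 3\right) = 8 \left(1 + v\right) \left(3 + v\right)$)
$Z{\left(F \right)} = 49$
$j = -10$ ($j = -8 - 2 = -10$)
$R = 100$ ($R = \left(-10\right)^{2} = 100$)
$\sqrt{Z{\left(B{\left(-8 \right)} \right)} + R} = \sqrt{49 + 100} = \sqrt{149}$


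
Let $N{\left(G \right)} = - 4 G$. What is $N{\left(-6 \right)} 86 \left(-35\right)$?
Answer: $-72240$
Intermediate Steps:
$N{\left(-6 \right)} 86 \left(-35\right) = \left(-4\right) \left(-6\right) 86 \left(-35\right) = 24 \cdot 86 \left(-35\right) = 2064 \left(-35\right) = -72240$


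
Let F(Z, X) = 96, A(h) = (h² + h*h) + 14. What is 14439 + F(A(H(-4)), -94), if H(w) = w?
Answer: 14535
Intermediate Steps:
A(h) = 14 + 2*h² (A(h) = (h² + h²) + 14 = 2*h² + 14 = 14 + 2*h²)
14439 + F(A(H(-4)), -94) = 14439 + 96 = 14535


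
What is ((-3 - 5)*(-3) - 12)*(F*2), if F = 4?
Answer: 96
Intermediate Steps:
((-3 - 5)*(-3) - 12)*(F*2) = ((-3 - 5)*(-3) - 12)*(4*2) = (-8*(-3) - 12)*8 = (24 - 12)*8 = 12*8 = 96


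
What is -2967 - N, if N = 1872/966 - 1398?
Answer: -252921/161 ≈ -1570.9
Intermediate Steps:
N = -224766/161 (N = 1872*(1/966) - 1398 = 312/161 - 1398 = -224766/161 ≈ -1396.1)
-2967 - N = -2967 - 1*(-224766/161) = -2967 + 224766/161 = -252921/161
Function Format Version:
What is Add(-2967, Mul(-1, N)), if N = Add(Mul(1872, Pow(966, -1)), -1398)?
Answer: Rational(-252921, 161) ≈ -1570.9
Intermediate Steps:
N = Rational(-224766, 161) (N = Add(Mul(1872, Rational(1, 966)), -1398) = Add(Rational(312, 161), -1398) = Rational(-224766, 161) ≈ -1396.1)
Add(-2967, Mul(-1, N)) = Add(-2967, Mul(-1, Rational(-224766, 161))) = Add(-2967, Rational(224766, 161)) = Rational(-252921, 161)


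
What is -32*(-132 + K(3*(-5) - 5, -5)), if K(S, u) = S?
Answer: 4864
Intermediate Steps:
-32*(-132 + K(3*(-5) - 5, -5)) = -32*(-132 + (3*(-5) - 5)) = -32*(-132 + (-15 - 5)) = -32*(-132 - 20) = -32*(-152) = 4864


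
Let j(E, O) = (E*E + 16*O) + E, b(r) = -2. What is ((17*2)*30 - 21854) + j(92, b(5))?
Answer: -12310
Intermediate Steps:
j(E, O) = E + E² + 16*O (j(E, O) = (E² + 16*O) + E = E + E² + 16*O)
((17*2)*30 - 21854) + j(92, b(5)) = ((17*2)*30 - 21854) + (92 + 92² + 16*(-2)) = (34*30 - 21854) + (92 + 8464 - 32) = (1020 - 21854) + 8524 = -20834 + 8524 = -12310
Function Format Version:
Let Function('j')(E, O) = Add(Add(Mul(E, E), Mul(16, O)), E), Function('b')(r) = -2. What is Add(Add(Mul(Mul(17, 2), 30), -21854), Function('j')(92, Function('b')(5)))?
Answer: -12310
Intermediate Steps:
Function('j')(E, O) = Add(E, Pow(E, 2), Mul(16, O)) (Function('j')(E, O) = Add(Add(Pow(E, 2), Mul(16, O)), E) = Add(E, Pow(E, 2), Mul(16, O)))
Add(Add(Mul(Mul(17, 2), 30), -21854), Function('j')(92, Function('b')(5))) = Add(Add(Mul(Mul(17, 2), 30), -21854), Add(92, Pow(92, 2), Mul(16, -2))) = Add(Add(Mul(34, 30), -21854), Add(92, 8464, -32)) = Add(Add(1020, -21854), 8524) = Add(-20834, 8524) = -12310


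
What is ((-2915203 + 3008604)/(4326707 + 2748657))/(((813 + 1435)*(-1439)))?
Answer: -93401/22887896893408 ≈ -4.0808e-9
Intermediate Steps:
((-2915203 + 3008604)/(4326707 + 2748657))/(((813 + 1435)*(-1439))) = (93401/7075364)/((2248*(-1439))) = (93401*(1/7075364))/(-3234872) = (93401/7075364)*(-1/3234872) = -93401/22887896893408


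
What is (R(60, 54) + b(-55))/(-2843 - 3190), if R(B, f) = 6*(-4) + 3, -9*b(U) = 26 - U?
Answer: 10/2011 ≈ 0.0049727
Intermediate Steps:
b(U) = -26/9 + U/9 (b(U) = -(26 - U)/9 = -26/9 + U/9)
R(B, f) = -21 (R(B, f) = -24 + 3 = -21)
(R(60, 54) + b(-55))/(-2843 - 3190) = (-21 + (-26/9 + (⅑)*(-55)))/(-2843 - 3190) = (-21 + (-26/9 - 55/9))/(-6033) = (-21 - 9)*(-1/6033) = -30*(-1/6033) = 10/2011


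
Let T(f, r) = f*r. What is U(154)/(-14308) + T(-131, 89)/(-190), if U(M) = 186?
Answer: 20847704/339815 ≈ 61.350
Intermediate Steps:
U(154)/(-14308) + T(-131, 89)/(-190) = 186/(-14308) - 131*89/(-190) = 186*(-1/14308) - 11659*(-1/190) = -93/7154 + 11659/190 = 20847704/339815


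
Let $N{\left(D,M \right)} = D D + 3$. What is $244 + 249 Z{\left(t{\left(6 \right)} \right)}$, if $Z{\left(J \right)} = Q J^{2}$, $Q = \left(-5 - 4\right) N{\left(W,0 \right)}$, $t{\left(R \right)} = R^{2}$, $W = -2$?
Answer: $-20330108$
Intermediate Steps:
$N{\left(D,M \right)} = 3 + D^{2}$ ($N{\left(D,M \right)} = D^{2} + 3 = 3 + D^{2}$)
$Q = -63$ ($Q = \left(-5 - 4\right) \left(3 + \left(-2\right)^{2}\right) = - 9 \left(3 + 4\right) = \left(-9\right) 7 = -63$)
$Z{\left(J \right)} = - 63 J^{2}$
$244 + 249 Z{\left(t{\left(6 \right)} \right)} = 244 + 249 \left(- 63 \left(6^{2}\right)^{2}\right) = 244 + 249 \left(- 63 \cdot 36^{2}\right) = 244 + 249 \left(\left(-63\right) 1296\right) = 244 + 249 \left(-81648\right) = 244 - 20330352 = -20330108$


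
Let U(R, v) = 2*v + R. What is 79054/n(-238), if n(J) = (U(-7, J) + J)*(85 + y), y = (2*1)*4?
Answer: -79054/67053 ≈ -1.1790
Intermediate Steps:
U(R, v) = R + 2*v
y = 8 (y = 2*4 = 8)
n(J) = -651 + 279*J (n(J) = ((-7 + 2*J) + J)*(85 + 8) = (-7 + 3*J)*93 = -651 + 279*J)
79054/n(-238) = 79054/(-651 + 279*(-238)) = 79054/(-651 - 66402) = 79054/(-67053) = 79054*(-1/67053) = -79054/67053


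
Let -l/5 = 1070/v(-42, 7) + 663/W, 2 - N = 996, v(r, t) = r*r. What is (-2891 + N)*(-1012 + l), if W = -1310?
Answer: 10821255505/2751 ≈ 3.9336e+6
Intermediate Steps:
v(r, t) = r²
N = -994 (N = 2 - 1*996 = 2 - 996 = -994)
l = -29021/57771 (l = -5*(1070/((-42)²) + 663/(-1310)) = -5*(1070/1764 + 663*(-1/1310)) = -5*(1070*(1/1764) - 663/1310) = -5*(535/882 - 663/1310) = -5*29021/288855 = -29021/57771 ≈ -0.50235)
(-2891 + N)*(-1012 + l) = (-2891 - 994)*(-1012 - 29021/57771) = -3885*(-58493273/57771) = 10821255505/2751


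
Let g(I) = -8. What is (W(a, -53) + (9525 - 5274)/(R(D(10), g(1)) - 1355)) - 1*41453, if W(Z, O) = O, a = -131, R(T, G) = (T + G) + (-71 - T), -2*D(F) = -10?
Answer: -19841285/478 ≈ -41509.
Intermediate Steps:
D(F) = 5 (D(F) = -½*(-10) = 5)
R(T, G) = -71 + G (R(T, G) = (G + T) + (-71 - T) = -71 + G)
(W(a, -53) + (9525 - 5274)/(R(D(10), g(1)) - 1355)) - 1*41453 = (-53 + (9525 - 5274)/((-71 - 8) - 1355)) - 1*41453 = (-53 + 4251/(-79 - 1355)) - 41453 = (-53 + 4251/(-1434)) - 41453 = (-53 + 4251*(-1/1434)) - 41453 = (-53 - 1417/478) - 41453 = -26751/478 - 41453 = -19841285/478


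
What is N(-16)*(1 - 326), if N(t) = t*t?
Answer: -83200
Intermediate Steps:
N(t) = t**2
N(-16)*(1 - 326) = (-16)**2*(1 - 326) = 256*(-325) = -83200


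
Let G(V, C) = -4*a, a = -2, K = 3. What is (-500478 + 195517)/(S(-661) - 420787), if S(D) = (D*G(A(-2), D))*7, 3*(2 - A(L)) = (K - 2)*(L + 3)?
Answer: 304961/457803 ≈ 0.66614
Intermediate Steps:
A(L) = 1 - L/3 (A(L) = 2 - (3 - 2)*(L + 3)/3 = 2 - (3 + L)/3 = 2 + (-1 - L/3) = 1 - L/3)
G(V, C) = 8 (G(V, C) = -4*(-2) = 8)
S(D) = 56*D (S(D) = (D*8)*7 = (8*D)*7 = 56*D)
(-500478 + 195517)/(S(-661) - 420787) = (-500478 + 195517)/(56*(-661) - 420787) = -304961/(-37016 - 420787) = -304961/(-457803) = -304961*(-1/457803) = 304961/457803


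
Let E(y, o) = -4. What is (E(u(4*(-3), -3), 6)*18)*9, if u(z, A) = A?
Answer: -648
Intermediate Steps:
(E(u(4*(-3), -3), 6)*18)*9 = -4*18*9 = -72*9 = -648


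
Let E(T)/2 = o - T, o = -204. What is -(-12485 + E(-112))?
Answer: 12669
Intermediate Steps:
E(T) = -408 - 2*T (E(T) = 2*(-204 - T) = -408 - 2*T)
-(-12485 + E(-112)) = -(-12485 + (-408 - 2*(-112))) = -(-12485 + (-408 + 224)) = -(-12485 - 184) = -1*(-12669) = 12669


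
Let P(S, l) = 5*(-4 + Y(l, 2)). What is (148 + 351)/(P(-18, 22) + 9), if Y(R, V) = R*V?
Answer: 499/209 ≈ 2.3876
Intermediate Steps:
P(S, l) = -20 + 10*l (P(S, l) = 5*(-4 + l*2) = 5*(-4 + 2*l) = -20 + 10*l)
(148 + 351)/(P(-18, 22) + 9) = (148 + 351)/((-20 + 10*22) + 9) = 499/((-20 + 220) + 9) = 499/(200 + 9) = 499/209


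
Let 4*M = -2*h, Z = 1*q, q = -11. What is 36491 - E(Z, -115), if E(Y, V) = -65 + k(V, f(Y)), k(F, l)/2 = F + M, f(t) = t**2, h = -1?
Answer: 36785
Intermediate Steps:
Z = -11 (Z = 1*(-11) = -11)
M = 1/2 (M = (-2*(-1))/4 = (1/4)*2 = 1/2 ≈ 0.50000)
k(F, l) = 1 + 2*F (k(F, l) = 2*(F + 1/2) = 2*(1/2 + F) = 1 + 2*F)
E(Y, V) = -64 + 2*V (E(Y, V) = -65 + (1 + 2*V) = -64 + 2*V)
36491 - E(Z, -115) = 36491 - (-64 + 2*(-115)) = 36491 - (-64 - 230) = 36491 - 1*(-294) = 36491 + 294 = 36785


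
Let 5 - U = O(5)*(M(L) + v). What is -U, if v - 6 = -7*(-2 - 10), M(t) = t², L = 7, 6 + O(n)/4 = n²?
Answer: 10559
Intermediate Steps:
O(n) = -24 + 4*n²
v = 90 (v = 6 - 7*(-2 - 10) = 6 - 7*(-12) = 6 + 84 = 90)
U = -10559 (U = 5 - (-24 + 4*5²)*(7² + 90) = 5 - (-24 + 4*25)*(49 + 90) = 5 - (-24 + 100)*139 = 5 - 76*139 = 5 - 1*10564 = 5 - 10564 = -10559)
-U = -1*(-10559) = 10559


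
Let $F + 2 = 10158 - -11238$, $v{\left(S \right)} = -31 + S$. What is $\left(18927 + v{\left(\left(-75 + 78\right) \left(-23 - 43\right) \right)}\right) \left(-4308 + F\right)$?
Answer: $319474028$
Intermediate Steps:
$F = 21394$ ($F = -2 + \left(10158 - -11238\right) = -2 + \left(10158 + 11238\right) = -2 + 21396 = 21394$)
$\left(18927 + v{\left(\left(-75 + 78\right) \left(-23 - 43\right) \right)}\right) \left(-4308 + F\right) = \left(18927 + \left(-31 + \left(-75 + 78\right) \left(-23 - 43\right)\right)\right) \left(-4308 + 21394\right) = \left(18927 + \left(-31 + 3 \left(-66\right)\right)\right) 17086 = \left(18927 - 229\right) 17086 = 18698 \cdot 17086 = 319474028$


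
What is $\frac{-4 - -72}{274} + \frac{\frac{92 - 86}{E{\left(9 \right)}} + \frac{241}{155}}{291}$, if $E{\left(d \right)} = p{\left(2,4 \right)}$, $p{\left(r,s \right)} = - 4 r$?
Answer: $\frac{6202643}{24717540} \approx 0.25094$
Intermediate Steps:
$E{\left(d \right)} = -8$ ($E{\left(d \right)} = \left(-4\right) 2 = -8$)
$\frac{-4 - -72}{274} + \frac{\frac{92 - 86}{E{\left(9 \right)}} + \frac{241}{155}}{291} = \frac{-4 - -72}{274} + \frac{\frac{92 - 86}{-8} + \frac{241}{155}}{291} = \left(-4 + 72\right) \frac{1}{274} + \left(6 \left(- \frac{1}{8}\right) + 241 \cdot \frac{1}{155}\right) \frac{1}{291} = 68 \cdot \frac{1}{274} + \left(- \frac{3}{4} + \frac{241}{155}\right) \frac{1}{291} = \frac{34}{137} + \frac{499}{620} \cdot \frac{1}{291} = \frac{34}{137} + \frac{499}{180420} = \frac{6202643}{24717540}$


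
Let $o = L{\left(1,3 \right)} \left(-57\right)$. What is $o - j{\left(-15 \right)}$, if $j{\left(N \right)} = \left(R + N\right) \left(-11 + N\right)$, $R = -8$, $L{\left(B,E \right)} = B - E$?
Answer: $-484$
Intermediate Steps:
$j{\left(N \right)} = \left(-11 + N\right) \left(-8 + N\right)$ ($j{\left(N \right)} = \left(-8 + N\right) \left(-11 + N\right) = \left(-11 + N\right) \left(-8 + N\right)$)
$o = 114$ ($o = \left(1 - 3\right) \left(-57\right) = \left(-2\right) \left(-57\right) = 114$)
$o - j{\left(-15 \right)} = 114 - \left(88 + \left(-15\right)^{2} - -285\right) = 114 - \left(88 + 225 + 285\right) = 114 - 598 = -484$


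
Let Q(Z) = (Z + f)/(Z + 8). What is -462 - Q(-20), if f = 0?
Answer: -1391/3 ≈ -463.67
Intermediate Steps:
Q(Z) = Z/(8 + Z) (Q(Z) = (Z + 0)/(Z + 8) = Z/(8 + Z))
-462 - Q(-20) = -462 - (-20)/(8 - 20) = -462 - (-20)/(-12) = -462 - (-20)*(-1)/12 = -462 - 1*5/3 = -462 - 5/3 = -1391/3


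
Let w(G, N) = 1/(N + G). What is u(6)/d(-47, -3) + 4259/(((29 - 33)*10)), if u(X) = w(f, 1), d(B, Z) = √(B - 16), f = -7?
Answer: -4259/40 + I*√7/126 ≈ -106.47 + 0.020998*I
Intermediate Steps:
d(B, Z) = √(-16 + B)
w(G, N) = 1/(G + N)
u(X) = -⅙ (u(X) = 1/(-7 + 1) = 1/(-6) = -⅙)
u(6)/d(-47, -3) + 4259/(((29 - 33)*10)) = -1/(6*√(-16 - 47)) + 4259/(((29 - 33)*10)) = -(-I*√7/21)/6 + 4259/((-4*10)) = -(-I*√7/21)/6 + 4259/(-40) = -(-1)*I*√7/126 + 4259*(-1/40) = I*√7/126 - 4259/40 = -4259/40 + I*√7/126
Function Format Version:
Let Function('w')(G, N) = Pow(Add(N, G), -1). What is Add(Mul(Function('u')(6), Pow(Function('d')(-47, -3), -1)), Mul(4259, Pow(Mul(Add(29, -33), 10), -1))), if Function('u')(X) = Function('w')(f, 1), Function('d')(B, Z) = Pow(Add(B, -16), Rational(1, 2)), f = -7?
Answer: Add(Rational(-4259, 40), Mul(Rational(1, 126), I, Pow(7, Rational(1, 2)))) ≈ Add(-106.47, Mul(0.020998, I))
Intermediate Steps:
Function('d')(B, Z) = Pow(Add(-16, B), Rational(1, 2))
Function('w')(G, N) = Pow(Add(G, N), -1)
Function('u')(X) = Rational(-1, 6) (Function('u')(X) = Pow(Add(-7, 1), -1) = Pow(-6, -1) = Rational(-1, 6))
Add(Mul(Function('u')(6), Pow(Function('d')(-47, -3), -1)), Mul(4259, Pow(Mul(Add(29, -33), 10), -1))) = Add(Mul(Rational(-1, 6), Pow(Pow(Add(-16, -47), Rational(1, 2)), -1)), Mul(4259, Pow(Mul(Add(29, -33), 10), -1))) = Add(Mul(Rational(-1, 6), Pow(Pow(-63, Rational(1, 2)), -1)), Mul(4259, Pow(Mul(-4, 10), -1))) = Add(Mul(Rational(-1, 6), Pow(Mul(3, I, Pow(7, Rational(1, 2))), -1)), Mul(4259, Pow(-40, -1))) = Add(Mul(Rational(-1, 6), Mul(Rational(-1, 21), I, Pow(7, Rational(1, 2)))), Mul(4259, Rational(-1, 40))) = Add(Mul(Rational(1, 126), I, Pow(7, Rational(1, 2))), Rational(-4259, 40)) = Add(Rational(-4259, 40), Mul(Rational(1, 126), I, Pow(7, Rational(1, 2))))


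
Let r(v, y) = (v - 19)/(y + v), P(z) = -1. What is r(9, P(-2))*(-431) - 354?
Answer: 739/4 ≈ 184.75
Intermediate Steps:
r(v, y) = (-19 + v)/(v + y)
r(9, P(-2))*(-431) - 354 = ((-19 + 9)/(9 - 1))*(-431) - 354 = (-10/8)*(-431) - 354 = ((1/8)*(-10))*(-431) - 354 = -5/4*(-431) - 354 = 2155/4 - 354 = 739/4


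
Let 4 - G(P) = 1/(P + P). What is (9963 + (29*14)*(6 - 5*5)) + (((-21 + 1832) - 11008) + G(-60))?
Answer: -833279/120 ≈ -6944.0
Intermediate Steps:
G(P) = 4 - 1/(2*P) (G(P) = 4 - 1/(P + P) = 4 - 1/(2*P))
(9963 + (29*14)*(6 - 5*5)) + (((-21 + 1832) - 11008) + G(-60)) = (9963 + (29*14)*(6 - 5*5)) + (((-21 + 1832) - 11008) + (4 - 1/2/(-60))) = (9963 + 406*(6 - 25)) + ((1811 - 11008) + (4 - 1/2*(-1/60))) = (9963 + 406*(-19)) + (-9197 + (4 + 1/120)) = (9963 - 7714) + (-9197 + 481/120) = 2249 - 1103159/120 = -833279/120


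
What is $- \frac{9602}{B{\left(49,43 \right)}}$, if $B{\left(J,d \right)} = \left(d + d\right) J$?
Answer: $- \frac{4801}{2107} \approx -2.2786$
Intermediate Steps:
$B{\left(J,d \right)} = 2 J d$ ($B{\left(J,d \right)} = 2 d J = 2 J d$)
$- \frac{9602}{B{\left(49,43 \right)}} = - \frac{9602}{2 \cdot 49 \cdot 43} = - \frac{9602}{4214} = \left(-9602\right) \frac{1}{4214} = - \frac{4801}{2107}$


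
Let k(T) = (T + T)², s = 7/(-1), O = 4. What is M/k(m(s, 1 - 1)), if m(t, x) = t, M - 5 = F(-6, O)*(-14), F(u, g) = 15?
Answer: -205/196 ≈ -1.0459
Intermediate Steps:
M = -205 (M = 5 + 15*(-14) = 5 - 210 = -205)
s = -7 (s = 7*(-1) = -7)
k(T) = 4*T² (k(T) = (2*T)² = 4*T²)
M/k(m(s, 1 - 1)) = -205/(4*(-7)²) = -205/(4*49) = -205/196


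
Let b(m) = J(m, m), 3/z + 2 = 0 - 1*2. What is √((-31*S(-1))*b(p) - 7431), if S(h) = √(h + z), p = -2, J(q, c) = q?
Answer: √(-7431 + 31*I*√7) ≈ 0.4757 + 86.205*I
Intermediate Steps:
z = -¾ (z = 3/(-2 + (0 - 1*2)) = 3/(-2 + (0 - 2)) = 3/(-2 - 2) = 3/(-4) = 3*(-¼) = -¾ ≈ -0.75000)
b(m) = m
S(h) = √(-¾ + h) (S(h) = √(h - ¾) = √(-¾ + h))
√((-31*S(-1))*b(p) - 7431) = √(-31*√(-3 + 4*(-1))/2*(-2) - 7431) = √(-31*√(-3 - 4)/2*(-2) - 7431) = √(-31*√(-7)/2*(-2) - 7431) = √(-31*I*√7/2*(-2) - 7431) = √(31*I*√7 - 7431) = √(-7431 + 31*I*√7)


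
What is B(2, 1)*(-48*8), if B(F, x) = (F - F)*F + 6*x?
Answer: -2304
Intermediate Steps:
B(F, x) = 6*x (B(F, x) = 0*F + 6*x = 0 + 6*x = 6*x)
B(2, 1)*(-48*8) = (6*1)*(-48*8) = 6*(-384) = -2304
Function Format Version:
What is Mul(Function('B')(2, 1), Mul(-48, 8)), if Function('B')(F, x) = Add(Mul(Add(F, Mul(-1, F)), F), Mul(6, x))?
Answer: -2304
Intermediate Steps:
Function('B')(F, x) = Mul(6, x) (Function('B')(F, x) = Add(Mul(0, F), Mul(6, x)) = Add(0, Mul(6, x)) = Mul(6, x))
Mul(Function('B')(2, 1), Mul(-48, 8)) = Mul(Mul(6, 1), Mul(-48, 8)) = Mul(6, -384) = -2304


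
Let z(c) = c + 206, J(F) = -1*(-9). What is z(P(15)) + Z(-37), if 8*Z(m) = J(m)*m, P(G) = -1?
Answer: 1307/8 ≈ 163.38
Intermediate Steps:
J(F) = 9
z(c) = 206 + c
Z(m) = 9*m/8 (Z(m) = (9*m)/8 = 9*m/8)
z(P(15)) + Z(-37) = (206 - 1) + (9/8)*(-37) = 205 - 333/8 = 1307/8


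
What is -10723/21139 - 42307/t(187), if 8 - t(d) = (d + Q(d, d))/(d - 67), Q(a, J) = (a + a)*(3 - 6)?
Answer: -21467928169/8011681 ≈ -2679.6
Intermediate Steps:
Q(a, J) = -6*a (Q(a, J) = (2*a)*(-3) = -6*a)
t(d) = 8 + 5*d/(-67 + d) (t(d) = 8 - (d - 6*d)/(d - 67) = 8 - (-5*d)/(-67 + d) = 8 - (-5)*d/(-67 + d) = 8 + 5*d/(-67 + d))
-10723/21139 - 42307/t(187) = -10723/21139 - 42307*(-67 + 187)/(-536 + 13*187) = -10723*1/21139 - 42307*120/(-536 + 2431) = -10723/21139 - 42307/((1/120)*1895) = -10723/21139 - 42307/379/24 = -10723/21139 - 42307*24/379 = -10723/21139 - 1015368/379 = -21467928169/8011681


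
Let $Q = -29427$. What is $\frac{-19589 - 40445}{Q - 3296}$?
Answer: $\frac{60034}{32723} \approx 1.8346$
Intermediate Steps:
$\frac{-19589 - 40445}{Q - 3296} = \frac{-19589 - 40445}{-29427 - 3296} = - \frac{60034}{-32723} = \left(-60034\right) \left(- \frac{1}{32723}\right) = \frac{60034}{32723}$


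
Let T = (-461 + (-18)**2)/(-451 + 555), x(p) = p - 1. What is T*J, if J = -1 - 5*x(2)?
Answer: 411/52 ≈ 7.9038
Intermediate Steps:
x(p) = -1 + p
J = -6 (J = -1 - 5*(-1 + 2) = -1 - 5*1 = -1 - 5 = -6)
T = -137/104 (T = (-461 + 324)/104 = -137*1/104 = -137/104 ≈ -1.3173)
T*J = -137/104*(-6) = 411/52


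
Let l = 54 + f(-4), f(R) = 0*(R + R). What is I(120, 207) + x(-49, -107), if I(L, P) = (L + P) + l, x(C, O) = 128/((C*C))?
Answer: 914909/2401 ≈ 381.05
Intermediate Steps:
f(R) = 0 (f(R) = 0*(2*R) = 0)
l = 54 (l = 54 + 0 = 54)
x(C, O) = 128/C² (x(C, O) = 128/(C²) = 128/C²)
I(L, P) = 54 + L + P (I(L, P) = (L + P) + 54 = 54 + L + P)
I(120, 207) + x(-49, -107) = (54 + 120 + 207) + 128/(-49)² = 381 + 128*(1/2401) = 381 + 128/2401 = 914909/2401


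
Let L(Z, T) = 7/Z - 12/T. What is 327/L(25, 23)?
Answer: -188025/139 ≈ -1352.7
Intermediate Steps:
L(Z, T) = -12/T + 7/Z
327/L(25, 23) = 327/(-12/23 + 7/25) = 327/(-139/575) = 327*(-575/139) = -188025/139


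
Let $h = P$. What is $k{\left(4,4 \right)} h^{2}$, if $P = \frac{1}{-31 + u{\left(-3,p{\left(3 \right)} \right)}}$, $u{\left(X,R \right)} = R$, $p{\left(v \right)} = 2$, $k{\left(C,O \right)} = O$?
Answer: $\frac{4}{841} \approx 0.0047562$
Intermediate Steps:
$P = - \frac{1}{29}$ ($P = \frac{1}{-31 + 2} = \frac{1}{-29} = - \frac{1}{29} \approx -0.034483$)
$h = - \frac{1}{29} \approx -0.034483$
$k{\left(4,4 \right)} h^{2} = 4 \left(- \frac{1}{29}\right)^{2} = 4 \cdot \frac{1}{841} = \frac{4}{841}$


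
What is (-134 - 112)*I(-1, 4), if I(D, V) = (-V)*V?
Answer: 3936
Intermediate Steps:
I(D, V) = -V**2
(-134 - 112)*I(-1, 4) = (-134 - 112)*(-1*4**2) = -(-246)*16 = -246*(-16) = 3936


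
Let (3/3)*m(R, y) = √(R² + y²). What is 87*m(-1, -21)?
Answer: 87*√442 ≈ 1829.1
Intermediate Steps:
m(R, y) = √(R² + y²)
87*m(-1, -21) = 87*√((-1)² + (-21)²) = 87*√(1 + 441) = 87*√442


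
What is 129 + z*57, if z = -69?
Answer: -3804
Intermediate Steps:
129 + z*57 = 129 - 69*57 = 129 - 3933 = -3804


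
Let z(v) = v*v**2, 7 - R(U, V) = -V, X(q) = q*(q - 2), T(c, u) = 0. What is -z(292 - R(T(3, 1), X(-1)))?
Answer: -22425768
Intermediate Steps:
X(q) = q*(-2 + q)
R(U, V) = 7 + V (R(U, V) = 7 - (-1)*V = 7 + V)
z(v) = v**3
-z(292 - R(T(3, 1), X(-1))) = -(292 - (7 - (-2 - 1)))**3 = -(292 - (7 - 1*(-3)))**3 = -(292 - (7 + 3))**3 = -(292 - 1*10)**3 = -(292 - 10)**3 = -1*282**3 = -1*22425768 = -22425768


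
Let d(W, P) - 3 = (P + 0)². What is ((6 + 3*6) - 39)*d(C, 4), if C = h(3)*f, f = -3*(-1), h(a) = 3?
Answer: -285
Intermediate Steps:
f = 3
C = 9 (C = 3*3 = 9)
d(W, P) = 3 + P² (d(W, P) = 3 + (P + 0)² = 3 + P²)
((6 + 3*6) - 39)*d(C, 4) = ((6 + 3*6) - 39)*(3 + 4²) = ((6 + 18) - 39)*(3 + 16) = (24 - 39)*19 = -15*19 = -285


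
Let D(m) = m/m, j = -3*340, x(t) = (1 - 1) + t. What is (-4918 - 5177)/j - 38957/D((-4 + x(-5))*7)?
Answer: -2648403/68 ≈ -38947.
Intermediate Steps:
x(t) = t (x(t) = 0 + t = t)
j = -1020
D(m) = 1
(-4918 - 5177)/j - 38957/D((-4 + x(-5))*7) = (-4918 - 5177)/(-1020) - 38957/1 = -10095*(-1/1020) - 38957*1 = 673/68 - 38957 = -2648403/68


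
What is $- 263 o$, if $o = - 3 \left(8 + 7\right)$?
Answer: $11835$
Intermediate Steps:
$o = -45$ ($o = \left(-3\right) 15 = -45$)
$- 263 o = \left(-263\right) \left(-45\right) = 11835$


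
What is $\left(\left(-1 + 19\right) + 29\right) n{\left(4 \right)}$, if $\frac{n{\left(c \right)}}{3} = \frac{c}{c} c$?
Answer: $564$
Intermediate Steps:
$n{\left(c \right)} = 3 c$ ($n{\left(c \right)} = 3 \frac{c}{c} c = 3 \cdot 1 c = 3 c$)
$\left(\left(-1 + 19\right) + 29\right) n{\left(4 \right)} = \left(\left(-1 + 19\right) + 29\right) 3 \cdot 4 = \left(18 + 29\right) 12 = 47 \cdot 12 = 564$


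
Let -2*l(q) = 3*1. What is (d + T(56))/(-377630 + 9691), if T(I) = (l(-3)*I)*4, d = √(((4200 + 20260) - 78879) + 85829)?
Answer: 336/367939 - 3*√3490/367939 ≈ 0.00043152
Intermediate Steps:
l(q) = -3/2
d = 3*√3490 (d = √((24460 - 78879) + 85829) = √(-54419 + 85829) = √31410 = 3*√3490 ≈ 177.23)
T(I) = -6*I (T(I) = -3*I/2*4 = -6*I)
(d + T(56))/(-377630 + 9691) = (3*√3490 - 6*56)/(-377630 + 9691) = (3*√3490 - 336)/(-367939) = (-336 + 3*√3490)*(-1/367939) = 336/367939 - 3*√3490/367939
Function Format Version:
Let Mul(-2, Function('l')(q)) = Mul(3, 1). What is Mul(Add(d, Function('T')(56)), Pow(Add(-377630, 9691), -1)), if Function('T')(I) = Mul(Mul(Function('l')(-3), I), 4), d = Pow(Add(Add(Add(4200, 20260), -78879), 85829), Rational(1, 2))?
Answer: Add(Rational(336, 367939), Mul(Rational(-3, 367939), Pow(3490, Rational(1, 2)))) ≈ 0.00043152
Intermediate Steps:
Function('l')(q) = Rational(-3, 2) (Function('l')(q) = Mul(Rational(-1, 2), Mul(3, 1)) = Mul(Rational(-1, 2), 3) = Rational(-3, 2))
d = Mul(3, Pow(3490, Rational(1, 2))) (d = Pow(Add(Add(24460, -78879), 85829), Rational(1, 2)) = Pow(Add(-54419, 85829), Rational(1, 2)) = Pow(31410, Rational(1, 2)) = Mul(3, Pow(3490, Rational(1, 2))) ≈ 177.23)
Function('T')(I) = Mul(-6, I) (Function('T')(I) = Mul(Mul(Rational(-3, 2), I), 4) = Mul(-6, I))
Mul(Add(d, Function('T')(56)), Pow(Add(-377630, 9691), -1)) = Mul(Add(Mul(3, Pow(3490, Rational(1, 2))), Mul(-6, 56)), Pow(Add(-377630, 9691), -1)) = Mul(Add(Mul(3, Pow(3490, Rational(1, 2))), -336), Pow(-367939, -1)) = Mul(Add(-336, Mul(3, Pow(3490, Rational(1, 2)))), Rational(-1, 367939)) = Add(Rational(336, 367939), Mul(Rational(-3, 367939), Pow(3490, Rational(1, 2))))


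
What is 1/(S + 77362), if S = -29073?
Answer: 1/48289 ≈ 2.0709e-5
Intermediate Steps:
1/(S + 77362) = 1/(-29073 + 77362) = 1/48289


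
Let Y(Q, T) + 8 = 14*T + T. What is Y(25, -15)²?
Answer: 54289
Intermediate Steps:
Y(Q, T) = -8 + 15*T (Y(Q, T) = -8 + (14*T + T) = -8 + 15*T)
Y(25, -15)² = (-8 + 15*(-15))² = (-8 - 225)² = (-233)² = 54289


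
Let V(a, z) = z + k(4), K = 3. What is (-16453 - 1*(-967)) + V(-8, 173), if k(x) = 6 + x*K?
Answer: -15295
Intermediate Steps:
k(x) = 6 + 3*x (k(x) = 6 + x*3 = 6 + 3*x)
V(a, z) = 18 + z (V(a, z) = z + (6 + 3*4) = z + (6 + 12) = z + 18 = 18 + z)
(-16453 - 1*(-967)) + V(-8, 173) = (-16453 - 1*(-967)) + (18 + 173) = (-16453 + 967) + 191 = -15486 + 191 = -15295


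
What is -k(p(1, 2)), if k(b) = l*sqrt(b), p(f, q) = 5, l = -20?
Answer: 20*sqrt(5) ≈ 44.721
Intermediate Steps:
k(b) = -20*sqrt(b)
-k(p(1, 2)) = -(-20)*sqrt(5) = 20*sqrt(5)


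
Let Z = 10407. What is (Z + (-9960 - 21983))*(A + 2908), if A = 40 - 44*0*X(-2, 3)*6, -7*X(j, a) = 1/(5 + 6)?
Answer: -63488128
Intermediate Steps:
X(j, a) = -1/77 (X(j, a) = -1/(7*(5 + 6)) = -⅐/11 = -⅐*1/11 = -1/77)
A = 40 (A = 40 - 44*0*(-1/77)*6 = 40 - 0*6 = 40 - 44*0 = 40 + 0 = 40)
(Z + (-9960 - 21983))*(A + 2908) = (10407 + (-9960 - 21983))*(40 + 2908) = (10407 - 31943)*2948 = -21536*2948 = -63488128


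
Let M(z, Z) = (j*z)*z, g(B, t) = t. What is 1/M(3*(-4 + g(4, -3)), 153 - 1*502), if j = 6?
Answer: 1/2646 ≈ 0.00037793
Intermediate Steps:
M(z, Z) = 6*z² (M(z, Z) = (6*z)*z = 6*z²)
1/M(3*(-4 + g(4, -3)), 153 - 1*502) = 1/(6*(3*(-4 - 3))²) = 1/(6*(3*(-7))²) = 1/(6*(-21)²) = 1/(6*441) = 1/2646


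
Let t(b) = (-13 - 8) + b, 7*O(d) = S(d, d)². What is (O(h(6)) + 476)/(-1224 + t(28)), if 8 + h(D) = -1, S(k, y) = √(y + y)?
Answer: -3314/8519 ≈ -0.38901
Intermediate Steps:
S(k, y) = √2*√y (S(k, y) = √(2*y) = √2*√y)
h(D) = -9 (h(D) = -8 - 1 = -9)
O(d) = 2*d/7 (O(d) = (√2*√d)²/7 = (2*d)/7 = 2*d/7)
t(b) = -21 + b
(O(h(6)) + 476)/(-1224 + t(28)) = ((2/7)*(-9) + 476)/(-1224 + (-21 + 28)) = (-18/7 + 476)/(-1224 + 7) = (3314/7)/(-1217) = (3314/7)*(-1/1217) = -3314/8519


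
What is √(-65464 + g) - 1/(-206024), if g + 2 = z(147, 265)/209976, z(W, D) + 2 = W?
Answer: 1/206024 + I*√721597677495474/104988 ≈ 4.8538e-6 + 255.86*I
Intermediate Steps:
z(W, D) = -2 + W
g = -419807/209976 (g = -2 + (-2 + 147)/209976 = -2 + 145*(1/209976) = -2 + 145/209976 = -419807/209976 ≈ -1.9993)
√(-65464 + g) - 1/(-206024) = √(-65464 - 419807/209976) - 1/(-206024) = √(-13746288671/209976) - 1*(-1/206024) = I*√721597677495474/104988 + 1/206024 = 1/206024 + I*√721597677495474/104988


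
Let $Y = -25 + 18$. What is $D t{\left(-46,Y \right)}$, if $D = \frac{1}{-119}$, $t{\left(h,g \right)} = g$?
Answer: $\frac{1}{17} \approx 0.058824$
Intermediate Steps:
$Y = -7$
$D = - \frac{1}{119} \approx -0.0084034$
$D t{\left(-46,Y \right)} = \left(- \frac{1}{119}\right) \left(-7\right) = \frac{1}{17}$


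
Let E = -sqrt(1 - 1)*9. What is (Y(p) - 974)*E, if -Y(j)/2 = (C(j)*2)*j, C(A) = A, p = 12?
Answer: 0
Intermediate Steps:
Y(j) = -4*j**2 (Y(j) = -2*j*2*j = -2*2*j*j = -4*j**2)
E = 0 (E = -sqrt(0)*9 = -1*0*9 = 0*9 = 0)
(Y(p) - 974)*E = (-4*12**2 - 974)*0 = (-4*144 - 974)*0 = (-576 - 974)*0 = -1550*0 = 0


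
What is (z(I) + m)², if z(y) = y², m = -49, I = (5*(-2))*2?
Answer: 123201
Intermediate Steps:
I = -20 (I = -10*2 = -20)
(z(I) + m)² = ((-20)² - 49)² = (400 - 49)² = 351² = 123201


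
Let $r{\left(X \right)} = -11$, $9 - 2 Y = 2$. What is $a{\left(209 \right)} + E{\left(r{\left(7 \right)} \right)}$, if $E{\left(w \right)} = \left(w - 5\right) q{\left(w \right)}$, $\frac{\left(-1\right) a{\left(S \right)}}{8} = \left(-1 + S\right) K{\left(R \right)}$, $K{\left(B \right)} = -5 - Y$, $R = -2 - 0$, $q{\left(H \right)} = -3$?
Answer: $14192$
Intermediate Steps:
$Y = \frac{7}{2}$ ($Y = \frac{9}{2} - 1 = \frac{7}{2} \approx 3.5$)
$R = -2$ ($R = -2 + 0 = -2$)
$K{\left(B \right)} = - \frac{17}{2}$ ($K{\left(B \right)} = -5 - \frac{7}{2} = - \frac{17}{2}$)
$a{\left(S \right)} = -68 + 68 S$ ($a{\left(S \right)} = - 8 \left(-1 + S\right) \left(- \frac{17}{2}\right) = - 8 \left(\frac{17}{2} - \frac{17 S}{2}\right) = -68 + 68 S$)
$E{\left(w \right)} = 15 - 3 w$ ($E{\left(w \right)} = \left(w - 5\right) \left(-3\right) = \left(-5 + w\right) \left(-3\right) = 15 - 3 w$)
$a{\left(209 \right)} + E{\left(r{\left(7 \right)} \right)} = \left(-68 + 68 \cdot 209\right) + \left(15 - -33\right) = \left(-68 + 14212\right) + \left(15 + 33\right) = 14144 + 48 = 14192$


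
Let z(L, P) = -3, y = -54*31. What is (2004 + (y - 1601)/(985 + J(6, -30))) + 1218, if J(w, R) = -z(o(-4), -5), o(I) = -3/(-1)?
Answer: 3180061/988 ≈ 3218.7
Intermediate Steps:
y = -1674
o(I) = 3 (o(I) = -3*(-1) = 3)
J(w, R) = 3 (J(w, R) = -1*(-3) = 3)
(2004 + (y - 1601)/(985 + J(6, -30))) + 1218 = (2004 + (-1674 - 1601)/(985 + 3)) + 1218 = (2004 - 3275/988) + 1218 = 1976677/988 + 1218 = 3180061/988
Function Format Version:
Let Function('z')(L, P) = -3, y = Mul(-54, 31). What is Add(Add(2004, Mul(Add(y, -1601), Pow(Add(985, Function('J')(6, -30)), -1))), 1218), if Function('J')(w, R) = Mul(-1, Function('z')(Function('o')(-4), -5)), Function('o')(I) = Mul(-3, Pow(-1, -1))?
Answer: Rational(3180061, 988) ≈ 3218.7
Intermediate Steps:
y = -1674
Function('o')(I) = 3 (Function('o')(I) = Mul(-3, -1) = 3)
Function('J')(w, R) = 3 (Function('J')(w, R) = Mul(-1, -3) = 3)
Add(Add(2004, Mul(Add(y, -1601), Pow(Add(985, Function('J')(6, -30)), -1))), 1218) = Add(Add(2004, Mul(Add(-1674, -1601), Pow(Add(985, 3), -1))), 1218) = Add(Add(2004, Mul(-3275, Pow(988, -1))), 1218) = Add(Add(2004, Mul(-3275, Rational(1, 988))), 1218) = Add(Add(2004, Rational(-3275, 988)), 1218) = Add(Rational(1976677, 988), 1218) = Rational(3180061, 988)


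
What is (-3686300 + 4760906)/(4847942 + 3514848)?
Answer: 537303/4181395 ≈ 0.12850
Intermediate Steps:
(-3686300 + 4760906)/(4847942 + 3514848) = 1074606/8362790 = 1074606*(1/8362790) = 537303/4181395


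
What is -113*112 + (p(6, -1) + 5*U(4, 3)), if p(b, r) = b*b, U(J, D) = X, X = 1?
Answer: -12615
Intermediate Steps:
U(J, D) = 1
p(b, r) = b**2
-113*112 + (p(6, -1) + 5*U(4, 3)) = -113*112 + (6**2 + 5*1) = -12656 + (36 + 5) = -12656 + 41 = -12615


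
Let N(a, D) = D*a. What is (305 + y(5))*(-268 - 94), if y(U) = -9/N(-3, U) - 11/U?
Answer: -549154/5 ≈ -1.0983e+5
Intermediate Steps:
y(U) = -8/U (y(U) = -9*(-1/(3*U)) - 11/U = -(-3)/U - 11/U = 3/U - 11/U = -8/U)
(305 + y(5))*(-268 - 94) = (305 - 8/5)*(-268 - 94) = (305 - 8*⅕)*(-362) = (305 - 8/5)*(-362) = (1517/5)*(-362) = -549154/5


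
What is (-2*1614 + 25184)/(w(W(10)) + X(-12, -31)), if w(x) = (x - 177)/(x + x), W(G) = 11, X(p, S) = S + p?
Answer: -60379/139 ≈ -434.38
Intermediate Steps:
w(x) = (-177 + x)/(2*x) (w(x) = (-177 + x)/((2*x)) = (-177 + x)*(1/(2*x)) = (-177 + x)/(2*x))
(-2*1614 + 25184)/(w(W(10)) + X(-12, -31)) = (-2*1614 + 25184)/((½)*(-177 + 11)/11 + (-31 - 12)) = (-3228 + 25184)/((½)*(1/11)*(-166) - 43) = 21956/(-83/11 - 43) = 21956/(-556/11) = 21956*(-11/556) = -60379/139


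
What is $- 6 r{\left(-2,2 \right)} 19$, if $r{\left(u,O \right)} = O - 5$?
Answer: $342$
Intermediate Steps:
$r{\left(u,O \right)} = -5 + O$ ($r{\left(u,O \right)} = O - 5 = -5 + O$)
$- 6 r{\left(-2,2 \right)} 19 = - 6 \left(-5 + 2\right) 19 = \left(-6\right) \left(-3\right) 19 = 18 \cdot 19 = 342$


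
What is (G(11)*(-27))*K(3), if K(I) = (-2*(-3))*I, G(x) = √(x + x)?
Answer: -486*√22 ≈ -2279.5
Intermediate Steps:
G(x) = √2*√x (G(x) = √(2*x) = √2*√x)
K(I) = 6*I
(G(11)*(-27))*K(3) = ((√2*√11)*(-27))*(6*3) = (√22*(-27))*18 = -27*√22*18 = -486*√22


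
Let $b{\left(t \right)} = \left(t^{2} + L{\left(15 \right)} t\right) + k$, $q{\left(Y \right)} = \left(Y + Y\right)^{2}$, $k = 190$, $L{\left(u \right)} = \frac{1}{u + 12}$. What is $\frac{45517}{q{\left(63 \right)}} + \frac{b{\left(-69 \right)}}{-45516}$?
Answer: $\frac{166099189}{60217668} \approx 2.7583$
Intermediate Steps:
$L{\left(u \right)} = \frac{1}{12 + u}$
$q{\left(Y \right)} = 4 Y^{2}$ ($q{\left(Y \right)} = \left(2 Y\right)^{2} = 4 Y^{2}$)
$b{\left(t \right)} = 190 + t^{2} + \frac{t}{27}$ ($b{\left(t \right)} = \left(t^{2} + \frac{t}{12 + 15}\right) + 190 = \left(t^{2} + \frac{t}{27}\right) + 190 = 190 + t^{2} + \frac{t}{27}$)
$\frac{45517}{q{\left(63 \right)}} + \frac{b{\left(-69 \right)}}{-45516} = \frac{45517}{4 \cdot 63^{2}} + \frac{190 + \left(-69\right)^{2} + \frac{1}{27} \left(-69\right)}{-45516} = \frac{45517}{4 \cdot 3969} + \left(190 + 4761 - \frac{23}{9}\right) \left(- \frac{1}{45516}\right) = \frac{45517}{15876} + \frac{44536}{9} \left(- \frac{1}{45516}\right) = 45517 \cdot \frac{1}{15876} - \frac{11134}{102411} = \frac{45517}{15876} - \frac{11134}{102411} = \frac{166099189}{60217668}$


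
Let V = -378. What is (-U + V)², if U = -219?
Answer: 25281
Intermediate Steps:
(-U + V)² = (-1*(-219) - 378)² = (219 - 378)² = (-159)² = 25281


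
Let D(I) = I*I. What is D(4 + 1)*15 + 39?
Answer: 414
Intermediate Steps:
D(I) = I**2
D(4 + 1)*15 + 39 = (4 + 1)**2*15 + 39 = 5**2*15 + 39 = 25*15 + 39 = 375 + 39 = 414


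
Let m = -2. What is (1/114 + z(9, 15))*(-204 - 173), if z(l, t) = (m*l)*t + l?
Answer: 11216881/114 ≈ 98394.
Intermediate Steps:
z(l, t) = l - 2*l*t (z(l, t) = (-2*l)*t + l = -2*l*t + l = l - 2*l*t)
(1/114 + z(9, 15))*(-204 - 173) = (1/114 + 9*(1 - 2*15))*(-204 - 173) = (1/114 + 9*(1 - 30))*(-377) = (1/114 + 9*(-29))*(-377) = (1/114 - 261)*(-377) = -29753/114*(-377) = 11216881/114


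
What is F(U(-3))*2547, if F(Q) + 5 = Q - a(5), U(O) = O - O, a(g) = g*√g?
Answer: -12735 - 12735*√5 ≈ -41211.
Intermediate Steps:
a(g) = g^(3/2)
U(O) = 0
F(Q) = -5 + Q - 5*√5 (F(Q) = -5 + (Q - 5^(3/2)) = -5 + (Q - 5*√5) = -5 + Q - 5*√5)
F(U(-3))*2547 = (-5 + 0 - 5*√5)*2547 = (-5 - 5*√5)*2547 = -12735 - 12735*√5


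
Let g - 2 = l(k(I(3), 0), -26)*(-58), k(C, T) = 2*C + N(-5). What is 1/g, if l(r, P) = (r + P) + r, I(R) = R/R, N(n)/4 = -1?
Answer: 1/1742 ≈ 0.00057405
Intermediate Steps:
N(n) = -4 (N(n) = 4*(-1) = -4)
I(R) = 1
k(C, T) = -4 + 2*C (k(C, T) = 2*C - 4 = -4 + 2*C)
l(r, P) = P + 2*r (l(r, P) = (P + r) + r = P + 2*r)
g = 1742 (g = 2 + (-26 + 2*(-4 + 2*1))*(-58) = 2 + (-26 + 2*(-4 + 2))*(-58) = 2 + (-26 + 2*(-2))*(-58) = 2 + (-26 - 4)*(-58) = 2 - 30*(-58) = 2 + 1740 = 1742)
1/g = 1/1742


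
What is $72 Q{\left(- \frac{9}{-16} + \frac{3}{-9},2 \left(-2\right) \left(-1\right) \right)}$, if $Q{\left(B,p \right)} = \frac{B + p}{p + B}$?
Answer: $72$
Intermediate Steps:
$Q{\left(B,p \right)} = 1$ ($Q{\left(B,p \right)} = \frac{B + p}{B + p} = 1$)
$72 Q{\left(- \frac{9}{-16} + \frac{3}{-9},2 \left(-2\right) \left(-1\right) \right)} = 72 \cdot 1 = 72$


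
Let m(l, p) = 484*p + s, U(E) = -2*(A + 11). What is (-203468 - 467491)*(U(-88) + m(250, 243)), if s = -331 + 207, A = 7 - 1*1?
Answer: -78806818386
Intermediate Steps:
A = 6 (A = 7 - 1 = 6)
U(E) = -34 (U(E) = -2*(6 + 11) = -2*17 = -34)
s = -124
m(l, p) = -124 + 484*p (m(l, p) = 484*p - 124 = -124 + 484*p)
(-203468 - 467491)*(U(-88) + m(250, 243)) = (-203468 - 467491)*(-34 + (-124 + 484*243)) = -670959*(-34 + (-124 + 117612)) = -670959*(-34 + 117488) = -670959*117454 = -78806818386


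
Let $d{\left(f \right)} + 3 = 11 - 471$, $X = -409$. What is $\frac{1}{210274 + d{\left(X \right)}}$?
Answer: $\frac{1}{209811} \approx 4.7662 \cdot 10^{-6}$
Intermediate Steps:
$d{\left(f \right)} = -463$ ($d{\left(f \right)} = -3 + \left(11 - 471\right) = -3 - 460 = -463$)
$\frac{1}{210274 + d{\left(X \right)}} = \frac{1}{210274 - 463} = \frac{1}{209811}$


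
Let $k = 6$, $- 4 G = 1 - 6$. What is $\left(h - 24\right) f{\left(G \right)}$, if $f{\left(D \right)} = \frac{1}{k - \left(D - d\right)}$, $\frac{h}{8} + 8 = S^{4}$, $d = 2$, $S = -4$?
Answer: $\frac{7840}{27} \approx 290.37$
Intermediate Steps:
$G = \frac{5}{4}$ ($G = - \frac{1 - 6}{4} = \left(- \frac{1}{4}\right) \left(-5\right) = \frac{5}{4} \approx 1.25$)
$h = 1984$ ($h = -64 + 8 \left(-4\right)^{4} = -64 + 8 \cdot 256 = -64 + 2048 = 1984$)
$f{\left(D \right)} = \frac{1}{8 - D}$ ($f{\left(D \right)} = \frac{1}{6 - \left(-2 + D\right)} = \frac{1}{8 - D}$)
$\left(h - 24\right) f{\left(G \right)} = \frac{1984 - 24}{8 - \frac{5}{4}} = \frac{1960}{8 - \frac{5}{4}} = \frac{1960}{\frac{27}{4}} = 1960 \cdot \frac{4}{27} = \frac{7840}{27}$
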